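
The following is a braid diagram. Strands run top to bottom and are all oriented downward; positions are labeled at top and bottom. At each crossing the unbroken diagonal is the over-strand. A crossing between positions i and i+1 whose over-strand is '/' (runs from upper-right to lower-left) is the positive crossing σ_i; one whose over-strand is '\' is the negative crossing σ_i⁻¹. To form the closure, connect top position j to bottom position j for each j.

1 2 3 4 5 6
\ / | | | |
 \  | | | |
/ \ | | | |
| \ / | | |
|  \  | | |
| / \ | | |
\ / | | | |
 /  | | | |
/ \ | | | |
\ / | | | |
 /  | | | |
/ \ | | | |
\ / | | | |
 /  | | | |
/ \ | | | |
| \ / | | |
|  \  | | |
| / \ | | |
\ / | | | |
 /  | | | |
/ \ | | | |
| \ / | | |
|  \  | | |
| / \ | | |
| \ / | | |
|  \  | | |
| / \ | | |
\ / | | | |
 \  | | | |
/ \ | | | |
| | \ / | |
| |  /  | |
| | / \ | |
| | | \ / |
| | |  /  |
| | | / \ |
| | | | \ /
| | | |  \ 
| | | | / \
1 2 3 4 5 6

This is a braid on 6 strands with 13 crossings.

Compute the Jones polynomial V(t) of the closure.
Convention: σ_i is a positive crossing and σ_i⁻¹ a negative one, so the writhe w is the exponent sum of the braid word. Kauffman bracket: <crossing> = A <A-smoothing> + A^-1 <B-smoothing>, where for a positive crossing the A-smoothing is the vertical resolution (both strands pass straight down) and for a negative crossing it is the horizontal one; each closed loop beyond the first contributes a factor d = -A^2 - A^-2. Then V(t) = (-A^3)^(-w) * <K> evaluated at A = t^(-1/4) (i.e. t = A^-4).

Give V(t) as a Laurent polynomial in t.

t^2 - 2*t + 3 - 3*t^-1 + 4*t^-2 - 3*t^-3 + 2*t^-4 - 2*t^-5 + t^-6

Derivation:
Reading the diagram top to bottom ('/'-over between positions i,i+1 = s_i, '\'-over = s_i^-1): braid word = s1^-1 s2^-1 s1 s1 s1 s2^-1 s1 s2^-1 s2^-1 s1^-1 s3 s4 s5^-1.
The presented braid s1^-1 s2^-1 s1 s1 s1 s2^-1 s1 s2^-1 s2^-1 s1^-1 s3 s4 s5^-1 on 6 strands reduces by inverse Markov moves (closure unchanged at each step):
  Destabilize: the word has the form β·s5^-1 where s5^-1 occurs only as the final letter (β ∈ B_5); drop it and the last strand → 5 strands.
  Destabilize: the word has the form β·s4 where s4 occurs only as the final letter (β ∈ B_4); drop it and the last strand → 4 strands.
  Destabilize: the word has the form β·s3 where s3 occurs only as the final letter (β ∈ B_3); drop it and the last strand → 3 strands.
Reduced to β = s1^-1 s2^-1 s1 s1 s1 s2^-1 s1 s2^-1 s2^-1 s1^-1 on 3 strands, 10 crossings.
Compute on β:
Braid: s1^-1 s2^-1 s1 s1 s1 s2^-1 s1 s2^-1 s2^-1 s1^-1 on 3 strands, 10 crossings.
Writhe w = (#positive) - (#negative) = 4 - 6 = -2.
Enumerate smoothing states for the bracket polynomial. There are 2^10 = 1024 states.
Each crossing splits two ways (0=vertical, 1=horizontal). The state's weight is A^(#A-smoothings - #B-smoothings) * d^(loops - 1).
Tabulate the states by total A-exponent and number of loops L (A-exp: L × count):
  A^10: L=5 ×1
  A^8: L=4 ×10
  A^6: L=3 ×38, L=5 ×7
  A^4: L=2 ×67, L=4 ×49, L=6 ×4
  A^2: L=1 ×46, L=3 ×130, L=5 ×33, L=7 ×1
  A^0: L=2 ×131, L=4 ×110, L=6 ×11
  A^-2: L=1 ×25, L=3 ×133, L=5 ×51, L=7 ×1
  A^-4: L=2 ×37, L=4 ×72, L=6 ×11
  A^-6: L=3 ×25, L=5 ×19, L=7 ×1
  A^-8: L=4 ×8, L=6 ×2
  A^-10: L=5 ×1
Each group contributes A^e * Σ count * d^(L-1):
Powers of d = -A^2 - A^-2: d^2 = A^4 + 2 + A^-4; d^3 = -A^6 - 3*A^2 - 3*A^-2 - A^-6; d^4 = A^8 + 4*A^4 + 6 + 4*A^-4 + A^-8; d^5 = -A^10 - 5*A^6 - 10*A^2 - 10*A^-2 - 5*A^-6 - A^-10; d^6 = A^12 + 6*A^8 + 15*A^4 + 20 + 15*A^-4 + 6*A^-8 + A^-12.
  A^10 * (d^4) = A^18 + 4*A^14 + 6*A^10 + 4*A^6 + A^2
  A^8 * (10*d^3) = -10*A^14 - 30*A^10 - 30*A^6 - 10*A^2
  A^6 * (38*d^2 + 7*d^4) = 7*A^14 + 66*A^10 + 118*A^6 + 66*A^2 + 7*A^-2
  A^4 * (67*d + 49*d^3 + 4*d^5) = -4*A^14 - 69*A^10 - 254*A^6 - 254*A^2 - 69*A^-2 - 4*A^-6
  A^2 * (46 + 130*d^2 + 33*d^4 + d^6) = A^14 + 39*A^10 + 277*A^6 + 524*A^2 + 277*A^-2 + 39*A^-6 + A^-10
  A^0 * (131*d + 110*d^3 + 11*d^5) = -11*A^10 - 165*A^6 - 571*A^2 - 571*A^-2 - 165*A^-6 - 11*A^-10
  A^-2 * (25 + 133*d^2 + 51*d^4 + d^6) = A^10 + 57*A^6 + 352*A^2 + 617*A^-2 + 352*A^-6 + 57*A^-10 + A^-14
  A^-4 * (37*d + 72*d^3 + 11*d^5) = -11*A^6 - 127*A^2 - 363*A^-2 - 363*A^-6 - 127*A^-10 - 11*A^-14
  A^-6 * (25*d^2 + 19*d^4 + d^6) = A^6 + 25*A^2 + 116*A^-2 + 184*A^-6 + 116*A^-10 + 25*A^-14 + A^-18
  A^-8 * (8*d^3 + 2*d^5) = -2*A^2 - 18*A^-2 - 44*A^-6 - 44*A^-10 - 18*A^-14 - 2*A^-18
  A^-10 * (d^4) = A^-2 + 4*A^-6 + 6*A^-10 + 4*A^-14 + A^-18
Summing the groups: <K> = A^18 - 2*A^14 + 2*A^10 - 3*A^6 + 4*A^2 - 3*A^-2 + 3*A^-6 - 2*A^-10 + A^-14
Normalise by the writhe: (-A^3)^(-w) = (-A^3)^(2) = A^6, so f(A) = A^6 * <K> = A^24 - 2*A^20 + 2*A^16 - 3*A^12 + 4*A^8 - 3*A^4 + 3 - 2*A^-4 + A^-8.
Substitute A = t^(-1/4), i.e. A^e → t^(-e/4): V(t) = t^2 - 2*t + 3 - 3*t^-1 + 4*t^-2 - 3*t^-3 + 2*t^-4 - 2*t^-5 + t^-6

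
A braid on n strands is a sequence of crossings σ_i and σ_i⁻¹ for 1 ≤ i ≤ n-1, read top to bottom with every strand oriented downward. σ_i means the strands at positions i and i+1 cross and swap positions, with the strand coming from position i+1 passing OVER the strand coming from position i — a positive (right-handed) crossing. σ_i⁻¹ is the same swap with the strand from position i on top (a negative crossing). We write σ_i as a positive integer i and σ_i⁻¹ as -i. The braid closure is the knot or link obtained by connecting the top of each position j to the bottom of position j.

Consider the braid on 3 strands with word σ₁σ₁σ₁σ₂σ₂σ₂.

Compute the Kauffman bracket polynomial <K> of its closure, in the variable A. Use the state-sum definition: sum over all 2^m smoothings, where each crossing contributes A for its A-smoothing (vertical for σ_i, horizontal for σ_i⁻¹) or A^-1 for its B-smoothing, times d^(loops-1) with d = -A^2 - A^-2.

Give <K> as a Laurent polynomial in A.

A^10 + 2*A^2 - 2*A^-2 + A^-6 - 2*A^-10 + A^-14

Derivation:
Braid: s1 s1 s1 s2 s2 s2 on 3 strands, 6 crossings.
Writhe w = (#positive) - (#negative) = 6 - 0 = 6.
State-sum expansion of <K>. There are 2^6 = 64 states.
For each crossing: s=0 is the vertical smoothing, s=1 horizontal. Crossing k contributes A^(sign_k * (1 - 2*s_k)); loop factor d = -A^2 - A^-2.
Tabulate the states by total A-exponent and number of loops L (A-exp: L × count):
  A^6: L=3 ×1
  A^4: L=2 ×6
  A^2: L=1 ×9, L=3 ×6
  A^0: L=2 ×18, L=4 ×2
  A^-2: L=3 ×15
  A^-4: L=4 ×6
  A^-6: L=5 ×1
Each group contributes A^e * Σ count * d^(L-1):
Powers of d = -A^2 - A^-2: d^2 = A^4 + 2 + A^-4; d^3 = -A^6 - 3*A^2 - 3*A^-2 - A^-6; d^4 = A^8 + 4*A^4 + 6 + 4*A^-4 + A^-8.
  A^6 * (d^2) = A^10 + 2*A^6 + A^2
  A^4 * (6*d) = -6*A^6 - 6*A^2
  A^2 * (9 + 6*d^2) = 6*A^6 + 21*A^2 + 6*A^-2
  A^0 * (18*d + 2*d^3) = -2*A^6 - 24*A^2 - 24*A^-2 - 2*A^-6
  A^-2 * (15*d^2) = 15*A^2 + 30*A^-2 + 15*A^-6
  A^-4 * (6*d^3) = -6*A^2 - 18*A^-2 - 18*A^-6 - 6*A^-10
  A^-6 * (d^4) = A^2 + 4*A^-2 + 6*A^-6 + 4*A^-10 + A^-14
Summing the groups: <K> = A^10 + 2*A^2 - 2*A^-2 + A^-6 - 2*A^-10 + A^-14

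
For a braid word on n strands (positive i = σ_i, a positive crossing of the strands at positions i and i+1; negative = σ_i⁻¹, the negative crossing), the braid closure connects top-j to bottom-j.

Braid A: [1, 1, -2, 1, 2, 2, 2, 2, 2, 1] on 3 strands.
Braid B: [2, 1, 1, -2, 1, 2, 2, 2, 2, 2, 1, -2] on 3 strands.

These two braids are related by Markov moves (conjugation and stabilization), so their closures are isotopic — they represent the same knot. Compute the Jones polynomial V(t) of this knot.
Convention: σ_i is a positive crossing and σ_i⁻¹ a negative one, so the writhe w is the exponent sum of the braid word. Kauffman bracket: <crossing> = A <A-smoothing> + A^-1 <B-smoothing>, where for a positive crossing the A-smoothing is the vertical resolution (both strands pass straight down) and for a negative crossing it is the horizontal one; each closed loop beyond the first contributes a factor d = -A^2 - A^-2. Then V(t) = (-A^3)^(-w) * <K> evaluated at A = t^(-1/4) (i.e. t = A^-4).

Markov-equivalent braids have isotopic closures, hence identical knot invariants. Strip the Markov moves from each word to reach a common short braid β, then compute V(t) once on β.
Braid A: s1 s1 s2^-1 s1 s2 s2 s2 s2 s2 s1 on 3 strands has no conjugating prefix/suffix or stabilization to strip; take β = s1 s1 s2^-1 s1 s2 s2 s2 s2 s2 s1.
Braid B: s2 s1 s1 s2^-1 s1 s2 s2 s2 s2 s2 s1 s2^-1 on 3 strands reduces by inverse Markov moves (closure unchanged at each step):
  Deconjugate: the word is γ·β·γ⁻¹ with γ = s2 (prefix) and γ⁻¹ = s2^-1 (suffix); strip both.
Reduced to β = s1 s1 s2^-1 s1 s2 s2 s2 s2 s2 s1 on 3 strands, 10 crossings.
Both give the same β = s1 s1 s2^-1 s1 s2 s2 s2 s2 s2 s1 on 3 strands, so one state sum suffices:
Braid: s1 s1 s2^-1 s1 s2 s2 s2 s2 s2 s1 on 3 strands, 10 crossings.
Writhe w = (#positive) - (#negative) = 9 - 1 = 8.
State-sum expansion of <K>. There are 2^10 = 1024 states.
Smooth each crossing (0=||, 1=⌣⌢); contribution A^(Σ sign_k(1-2s_k)) * d^(L-1).
Tabulate the states by total A-exponent and number of loops L (A-exp: L × count):
  A^10: L=2 ×1
  A^8: L=1 ×4, L=3 ×6
  A^6: L=2 ×35, L=4 ×10
  A^4: L=1 ×35, L=3 ×75, L=5 ×10
  A^2: L=2 ×115, L=4 ×90, L=6 ×5
  A^0: L=3 ×185, L=5 ×66, L=7 ×1
  A^-2: L=4 ×180, L=6 ×30
  A^-4: L=5 ×112, L=7 ×8
  A^-6: L=6 ×44, L=8 ×1
  A^-8: L=7 ×10
  A^-10: L=8 ×1
Each group contributes A^e * Σ count * d^(L-1):
Powers of d = -A^2 - A^-2: d^2 = A^4 + 2 + A^-4; d^3 = -A^6 - 3*A^2 - 3*A^-2 - A^-6; d^4 = A^8 + 4*A^4 + 6 + 4*A^-4 + A^-8; d^5 = -A^10 - 5*A^6 - 10*A^2 - 10*A^-2 - 5*A^-6 - A^-10; d^6 = A^12 + 6*A^8 + 15*A^4 + 20 + 15*A^-4 + 6*A^-8 + A^-12; d^7 = -A^14 - 7*A^10 - 21*A^6 - 35*A^2 - 35*A^-2 - 21*A^-6 - 7*A^-10 - A^-14.
  A^10 * (d) = -A^12 - A^8
  A^8 * (4 + 6*d^2) = 6*A^12 + 16*A^8 + 6*A^4
  A^6 * (35*d + 10*d^3) = -10*A^12 - 65*A^8 - 65*A^4 - 10
  A^4 * (35 + 75*d^2 + 10*d^4) = 10*A^12 + 115*A^8 + 245*A^4 + 115 + 10*A^-4
  A^2 * (115*d + 90*d^3 + 5*d^5) = -5*A^12 - 115*A^8 - 435*A^4 - 435 - 115*A^-4 - 5*A^-8
  A^0 * (185*d^2 + 66*d^4 + d^6) = A^12 + 72*A^8 + 464*A^4 + 786 + 464*A^-4 + 72*A^-8 + A^-12
  A^-2 * (180*d^3 + 30*d^5) = -30*A^8 - 330*A^4 - 840 - 840*A^-4 - 330*A^-8 - 30*A^-12
  A^-4 * (112*d^4 + 8*d^6) = 8*A^8 + 160*A^4 + 568 + 832*A^-4 + 568*A^-8 + 160*A^-12 + 8*A^-16
  A^-6 * (44*d^5 + d^7) = -A^8 - 51*A^4 - 241 - 475*A^-4 - 475*A^-8 - 241*A^-12 - 51*A^-16 - A^-20
  A^-8 * (10*d^6) = 10*A^4 + 60 + 150*A^-4 + 200*A^-8 + 150*A^-12 + 60*A^-16 + 10*A^-20
  A^-10 * (d^7) = -A^4 - 7 - 21*A^-4 - 35*A^-8 - 35*A^-12 - 21*A^-16 - 7*A^-20 - A^-24
Summing the groups: <K> = A^12 - A^8 + 3*A^4 - 4 + 5*A^-4 - 5*A^-8 + 5*A^-12 - 4*A^-16 + 2*A^-20 - A^-24
Normalise by the writhe: (-A^3)^(-w) = (-A^3)^(-8) = A^-24, so f(A) = A^-24 * <K> = A^-12 - A^-16 + 3*A^-20 - 4*A^-24 + 5*A^-28 - 5*A^-32 + 5*A^-36 - 4*A^-40 + 2*A^-44 - A^-48.
Substitute A = t^(-1/4), i.e. A^e → t^(-e/4): V(t) = -t^12 + 2*t^11 - 4*t^10 + 5*t^9 - 5*t^8 + 5*t^7 - 4*t^6 + 3*t^5 - t^4 + t^3

Answer: -t^12 + 2*t^11 - 4*t^10 + 5*t^9 - 5*t^8 + 5*t^7 - 4*t^6 + 3*t^5 - t^4 + t^3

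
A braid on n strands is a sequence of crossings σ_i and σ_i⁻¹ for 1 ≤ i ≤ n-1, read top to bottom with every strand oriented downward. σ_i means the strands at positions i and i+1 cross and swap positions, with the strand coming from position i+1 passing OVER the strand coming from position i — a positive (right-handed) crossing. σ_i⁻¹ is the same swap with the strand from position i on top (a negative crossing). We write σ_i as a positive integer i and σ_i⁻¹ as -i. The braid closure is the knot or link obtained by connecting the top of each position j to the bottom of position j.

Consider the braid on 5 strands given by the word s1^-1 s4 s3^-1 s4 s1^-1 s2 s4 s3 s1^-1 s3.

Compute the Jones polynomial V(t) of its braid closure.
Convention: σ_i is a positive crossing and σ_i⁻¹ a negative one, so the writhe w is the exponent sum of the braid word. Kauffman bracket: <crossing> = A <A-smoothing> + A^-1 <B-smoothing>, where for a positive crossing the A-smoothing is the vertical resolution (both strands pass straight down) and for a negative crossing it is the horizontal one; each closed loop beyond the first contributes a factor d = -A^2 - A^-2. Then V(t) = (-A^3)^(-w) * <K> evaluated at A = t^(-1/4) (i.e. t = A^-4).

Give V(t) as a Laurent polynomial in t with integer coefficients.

Braid: s1^-1 s4 s3^-1 s4 s1^-1 s2 s4 s3 s1^-1 s3 on 5 strands, 10 crossings.
Writhe w = (#positive) - (#negative) = 6 - 4 = 2.
State-sum expansion of <K>. There are 2^10 = 1024 states.
For each crossing: s=0 is the vertical smoothing, s=1 horizontal. Crossing k contributes A^(sign_k * (1 - 2*s_k)); loop factor d = -A^2 - A^-2.
Tabulate the states by total A-exponent and number of loops L (A-exp: L × count):
  A^10: L=5 ×1
  A^8: L=4 ×7, L=6 ×3
  A^6: L=3 ×18, L=5 ×26, L=7 ×1
  A^4: L=2 ×21, L=4 ×85, L=6 ×14
  A^2: L=1 ×9, L=3 ×137, L=5 ×62, L=7 ×2
  A^0: L=2 ×105, L=4 ×132, L=6 ×15
  A^-2: L=1 ×30, L=3 ×132, L=5 ×47, L=7 ×1
  A^-4: L=2 ×49, L=4 ×65, L=6 ×6
  A^-6: L=3 ×31, L=5 ×14
  A^-8: L=4 ×9, L=6 ×1
  A^-10: L=5 ×1
Each group contributes A^e * Σ count * d^(L-1):
Powers of d = -A^2 - A^-2: d^2 = A^4 + 2 + A^-4; d^3 = -A^6 - 3*A^2 - 3*A^-2 - A^-6; d^4 = A^8 + 4*A^4 + 6 + 4*A^-4 + A^-8; d^5 = -A^10 - 5*A^6 - 10*A^2 - 10*A^-2 - 5*A^-6 - A^-10; d^6 = A^12 + 6*A^8 + 15*A^4 + 20 + 15*A^-4 + 6*A^-8 + A^-12.
  A^10 * (d^4) = A^18 + 4*A^14 + 6*A^10 + 4*A^6 + A^2
  A^8 * (7*d^3 + 3*d^5) = -3*A^18 - 22*A^14 - 51*A^10 - 51*A^6 - 22*A^2 - 3*A^-2
  A^6 * (18*d^2 + 26*d^4 + d^6) = A^18 + 32*A^14 + 137*A^10 + 212*A^6 + 137*A^2 + 32*A^-2 + A^-6
  A^4 * (21*d + 85*d^3 + 14*d^5) = -14*A^14 - 155*A^10 - 416*A^6 - 416*A^2 - 155*A^-2 - 14*A^-6
  A^2 * (9 + 137*d^2 + 62*d^4 + 2*d^6) = 2*A^14 + 74*A^10 + 415*A^6 + 695*A^2 + 415*A^-2 + 74*A^-6 + 2*A^-10
  A^0 * (105*d + 132*d^3 + 15*d^5) = -15*A^10 - 207*A^6 - 651*A^2 - 651*A^-2 - 207*A^-6 - 15*A^-10
  A^-2 * (30 + 132*d^2 + 47*d^4 + d^6) = A^10 + 53*A^6 + 335*A^2 + 596*A^-2 + 335*A^-6 + 53*A^-10 + A^-14
  A^-4 * (49*d + 65*d^3 + 6*d^5) = -6*A^6 - 95*A^2 - 304*A^-2 - 304*A^-6 - 95*A^-10 - 6*A^-14
  A^-6 * (31*d^2 + 14*d^4) = 14*A^2 + 87*A^-2 + 146*A^-6 + 87*A^-10 + 14*A^-14
  A^-8 * (9*d^3 + d^5) = -A^2 - 14*A^-2 - 37*A^-6 - 37*A^-10 - 14*A^-14 - A^-18
  A^-10 * (d^4) = A^-2 + 4*A^-6 + 6*A^-10 + 4*A^-14 + A^-18
Summing the groups: <K> = -A^18 + 2*A^14 - 3*A^10 + 4*A^6 - 3*A^2 + 4*A^-2 - 2*A^-6 + A^-10 - A^-14
Normalise by the writhe: (-A^3)^(-w) = (-A^3)^(-2) = A^-6, so f(A) = A^-6 * <K> = -A^12 + 2*A^8 - 3*A^4 + 4 - 3*A^-4 + 4*A^-8 - 2*A^-12 + A^-16 - A^-20.
Substitute A = t^(-1/4), i.e. A^e → t^(-e/4): V(t) = -t^5 + t^4 - 2*t^3 + 4*t^2 - 3*t + 4 - 3*t^-1 + 2*t^-2 - t^-3

Answer: -t^5 + t^4 - 2*t^3 + 4*t^2 - 3*t + 4 - 3*t^-1 + 2*t^-2 - t^-3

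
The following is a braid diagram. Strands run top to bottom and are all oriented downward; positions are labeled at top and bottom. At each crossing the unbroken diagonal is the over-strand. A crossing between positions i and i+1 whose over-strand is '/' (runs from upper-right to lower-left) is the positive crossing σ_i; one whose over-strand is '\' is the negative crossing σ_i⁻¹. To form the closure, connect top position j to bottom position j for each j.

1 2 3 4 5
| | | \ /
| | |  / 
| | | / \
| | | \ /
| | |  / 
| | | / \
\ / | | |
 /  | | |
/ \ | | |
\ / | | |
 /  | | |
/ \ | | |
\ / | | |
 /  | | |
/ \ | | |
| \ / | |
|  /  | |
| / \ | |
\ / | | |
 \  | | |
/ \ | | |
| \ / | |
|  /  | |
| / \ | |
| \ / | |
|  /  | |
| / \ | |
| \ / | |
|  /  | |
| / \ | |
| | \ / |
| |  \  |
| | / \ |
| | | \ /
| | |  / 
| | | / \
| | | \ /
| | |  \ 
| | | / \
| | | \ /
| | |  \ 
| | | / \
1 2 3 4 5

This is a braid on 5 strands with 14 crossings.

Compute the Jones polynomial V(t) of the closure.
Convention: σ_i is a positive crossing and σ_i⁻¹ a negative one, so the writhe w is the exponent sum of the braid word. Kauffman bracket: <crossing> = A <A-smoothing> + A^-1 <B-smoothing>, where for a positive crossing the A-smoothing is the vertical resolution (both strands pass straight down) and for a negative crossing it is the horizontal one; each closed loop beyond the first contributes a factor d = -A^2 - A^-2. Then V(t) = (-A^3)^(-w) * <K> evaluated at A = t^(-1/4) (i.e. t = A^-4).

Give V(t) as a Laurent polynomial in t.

Reading the diagram top to bottom ('/'-over between positions i,i+1 = s_i, '\'-over = s_i^-1): braid word = s4 s4 s1 s1 s1 s2 s1^-1 s2 s2 s2 s3^-1 s4 s4^-1 s4^-1.
The presented braid s4 s4 s1 s1 s1 s2 s1^-1 s2 s2 s2 s3^-1 s4 s4^-1 s4^-1 on 5 strands reduces by inverse Markov moves (closure unchanged at each step):
  Deconjugate: the word is γ·β·γ⁻¹ with γ = s4 s4 (prefix) and γ⁻¹ = s4^-1 s4^-1 (suffix); strip both.
  Destabilize: the word has the form β·s4 where s4 occurs only as the final letter (β ∈ B_4); drop it and the last strand → 4 strands.
  Destabilize: the word has the form β·s3^-1 where s3^-1 occurs only as the final letter (β ∈ B_3); drop it and the last strand → 3 strands.
Reduced to β = s1 s1 s1 s2 s1^-1 s2 s2 s2 on 3 strands, 8 crossings.
Compute on β:
Braid: s1 s1 s1 s2 s1^-1 s2 s2 s2 on 3 strands, 8 crossings.
Writhe w = (#positive) - (#negative) = 7 - 1 = 6.
Computing the Kauffman bracket via state sum. There are 2^8 = 256 states.
For each crossing: s=0 is the vertical smoothing, s=1 horizontal. Crossing k contributes A^(sign_k * (1 - 2*s_k)); loop factor d = -A^2 - A^-2.
Tabulate the states by total A-exponent and number of loops L (A-exp: L × count):
  A^8: L=2 ×1
  A^6: L=1 ×4, L=3 ×4
  A^4: L=2 ×25, L=4 ×3
  A^2: L=1 ×21, L=3 ×34, L=5 ×1
  A^0: L=2 ×48, L=4 ×22
  A^-2: L=3 ×49, L=5 ×7
  A^-4: L=4 ×27, L=6 ×1
  A^-6: L=5 ×8
  A^-8: L=6 ×1
Each group contributes A^e * Σ count * d^(L-1):
Powers of d = -A^2 - A^-2: d^2 = A^4 + 2 + A^-4; d^3 = -A^6 - 3*A^2 - 3*A^-2 - A^-6; d^4 = A^8 + 4*A^4 + 6 + 4*A^-4 + A^-8; d^5 = -A^10 - 5*A^6 - 10*A^2 - 10*A^-2 - 5*A^-6 - A^-10.
  A^8 * (d) = -A^10 - A^6
  A^6 * (4 + 4*d^2) = 4*A^10 + 12*A^6 + 4*A^2
  A^4 * (25*d + 3*d^3) = -3*A^10 - 34*A^6 - 34*A^2 - 3*A^-2
  A^2 * (21 + 34*d^2 + d^4) = A^10 + 38*A^6 + 95*A^2 + 38*A^-2 + A^-6
  A^0 * (48*d + 22*d^3) = -22*A^6 - 114*A^2 - 114*A^-2 - 22*A^-6
  A^-2 * (49*d^2 + 7*d^4) = 7*A^6 + 77*A^2 + 140*A^-2 + 77*A^-6 + 7*A^-10
  A^-4 * (27*d^3 + d^5) = -A^6 - 32*A^2 - 91*A^-2 - 91*A^-6 - 32*A^-10 - A^-14
  A^-6 * (8*d^4) = 8*A^2 + 32*A^-2 + 48*A^-6 + 32*A^-10 + 8*A^-14
  A^-8 * (d^5) = -A^2 - 5*A^-2 - 10*A^-6 - 10*A^-10 - 5*A^-14 - A^-18
Summing the groups: <K> = A^10 - A^6 + 3*A^2 - 3*A^-2 + 3*A^-6 - 3*A^-10 + 2*A^-14 - A^-18
Normalise by the writhe: (-A^3)^(-w) = (-A^3)^(-6) = A^-18, so f(A) = A^-18 * <K> = A^-8 - A^-12 + 3*A^-16 - 3*A^-20 + 3*A^-24 - 3*A^-28 + 2*A^-32 - A^-36.
Substitute A = t^(-1/4), i.e. A^e → t^(-e/4): V(t) = -t^9 + 2*t^8 - 3*t^7 + 3*t^6 - 3*t^5 + 3*t^4 - t^3 + t^2

Answer: -t^9 + 2*t^8 - 3*t^7 + 3*t^6 - 3*t^5 + 3*t^4 - t^3 + t^2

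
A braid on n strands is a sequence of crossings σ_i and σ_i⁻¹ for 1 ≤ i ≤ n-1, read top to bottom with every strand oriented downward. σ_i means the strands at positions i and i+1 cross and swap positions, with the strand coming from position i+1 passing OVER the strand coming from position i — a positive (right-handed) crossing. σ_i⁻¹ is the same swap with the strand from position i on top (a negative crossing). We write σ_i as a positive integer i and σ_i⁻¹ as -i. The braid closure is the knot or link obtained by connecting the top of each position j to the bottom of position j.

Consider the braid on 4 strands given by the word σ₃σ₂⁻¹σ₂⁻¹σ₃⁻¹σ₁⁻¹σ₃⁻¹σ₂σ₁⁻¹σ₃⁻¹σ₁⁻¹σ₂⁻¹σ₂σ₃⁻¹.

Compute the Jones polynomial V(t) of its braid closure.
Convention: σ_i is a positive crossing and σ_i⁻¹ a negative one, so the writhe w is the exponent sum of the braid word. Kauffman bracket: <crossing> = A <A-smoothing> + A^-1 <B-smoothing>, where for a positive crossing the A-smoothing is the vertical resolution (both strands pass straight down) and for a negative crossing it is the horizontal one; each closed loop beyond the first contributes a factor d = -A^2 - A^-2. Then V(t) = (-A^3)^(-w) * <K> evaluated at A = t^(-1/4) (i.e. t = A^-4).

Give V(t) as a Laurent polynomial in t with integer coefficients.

The presented braid s3 s2^-1 s2^-1 s3^-1 s1^-1 s3^-1 s2 s1^-1 s3^-1 s1^-1 s2^-1 s2 s3^-1 on 4 strands reduces by inverse Markov moves (closure unchanged at each step):
  Deconjugate: the word is γ·β·γ⁻¹ with γ = s3 s2^-1 (prefix) and γ⁻¹ = s2 s3^-1 (suffix); strip both.
Reduced to β = s2^-1 s3^-1 s1^-1 s3^-1 s2 s1^-1 s3^-1 s1^-1 s2^-1 on 4 strands, 9 crossings.
Compute on β:
Braid: s2^-1 s3^-1 s1^-1 s3^-1 s2 s1^-1 s3^-1 s1^-1 s2^-1 on 4 strands, 9 crossings.
Writhe w = (#positive) - (#negative) = 1 - 8 = -7.
State-sum expansion of <K>. There are 2^9 = 512 states.
Smooth each crossing (0=||, 1=⌣⌢); contribution A^(Σ sign_k(1-2s_k)) * d^(L-1).
Tabulate the states by total A-exponent and number of loops L (A-exp: L × count):
  A^9: L=6 ×1
  A^7: L=5 ×9
  A^5: L=4 ×35, L=6 ×1
  A^3: L=3 ×74, L=5 ×10
  A^1: L=2 ×85, L=4 ×41
  A^-1: L=1 ×42, L=3 ×80, L=5 ×4
  A^-3: L=2 ×65, L=4 ×19
  A^-5: L=1 ×9, L=3 ×26, L=5 ×1
  A^-7: L=2 ×6, L=4 ×3
  A^-9: L=3 ×1
Each group contributes A^e * Σ count * d^(L-1):
Powers of d = -A^2 - A^-2: d^2 = A^4 + 2 + A^-4; d^3 = -A^6 - 3*A^2 - 3*A^-2 - A^-6; d^4 = A^8 + 4*A^4 + 6 + 4*A^-4 + A^-8; d^5 = -A^10 - 5*A^6 - 10*A^2 - 10*A^-2 - 5*A^-6 - A^-10.
  A^9 * (d^5) = -A^19 - 5*A^15 - 10*A^11 - 10*A^7 - 5*A^3 - A^-1
  A^7 * (9*d^4) = 9*A^15 + 36*A^11 + 54*A^7 + 36*A^3 + 9*A^-1
  A^5 * (35*d^3 + d^5) = -A^15 - 40*A^11 - 115*A^7 - 115*A^3 - 40*A^-1 - A^-5
  A^3 * (74*d^2 + 10*d^4) = 10*A^11 + 114*A^7 + 208*A^3 + 114*A^-1 + 10*A^-5
  A^1 * (85*d + 41*d^3) = -41*A^7 - 208*A^3 - 208*A^-1 - 41*A^-5
  A^-1 * (42 + 80*d^2 + 4*d^4) = 4*A^7 + 96*A^3 + 226*A^-1 + 96*A^-5 + 4*A^-9
  A^-3 * (65*d + 19*d^3) = -19*A^3 - 122*A^-1 - 122*A^-5 - 19*A^-9
  A^-5 * (9 + 26*d^2 + d^4) = A^3 + 30*A^-1 + 67*A^-5 + 30*A^-9 + A^-13
  A^-7 * (6*d + 3*d^3) = -3*A^-1 - 15*A^-5 - 15*A^-9 - 3*A^-13
  A^-9 * (d^2) = A^-5 + 2*A^-9 + A^-13
Summing the groups: <K> = -A^19 + 3*A^15 - 4*A^11 + 6*A^7 - 6*A^3 + 5*A^-1 - 5*A^-5 + 2*A^-9 - A^-13
Normalise by the writhe: (-A^3)^(-w) = (-A^3)^(7) = -A^21, so f(A) = -A^21 * <K> = A^40 - 3*A^36 + 4*A^32 - 6*A^28 + 6*A^24 - 5*A^20 + 5*A^16 - 2*A^12 + A^8.
Substitute A = t^(-1/4), i.e. A^e → t^(-e/4): V(t) = t^-2 - 2*t^-3 + 5*t^-4 - 5*t^-5 + 6*t^-6 - 6*t^-7 + 4*t^-8 - 3*t^-9 + t^-10

Answer: t^-2 - 2*t^-3 + 5*t^-4 - 5*t^-5 + 6*t^-6 - 6*t^-7 + 4*t^-8 - 3*t^-9 + t^-10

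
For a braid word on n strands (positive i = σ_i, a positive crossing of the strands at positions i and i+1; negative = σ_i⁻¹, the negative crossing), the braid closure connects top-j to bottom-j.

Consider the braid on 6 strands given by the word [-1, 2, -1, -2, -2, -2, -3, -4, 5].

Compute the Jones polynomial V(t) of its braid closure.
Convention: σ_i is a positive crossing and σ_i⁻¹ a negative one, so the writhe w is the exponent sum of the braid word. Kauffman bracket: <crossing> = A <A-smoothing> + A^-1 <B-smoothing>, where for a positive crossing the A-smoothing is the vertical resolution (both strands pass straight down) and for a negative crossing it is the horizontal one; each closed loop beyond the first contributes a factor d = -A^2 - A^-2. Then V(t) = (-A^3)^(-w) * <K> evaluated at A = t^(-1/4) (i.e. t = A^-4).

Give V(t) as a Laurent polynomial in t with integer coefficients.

The presented braid s1^-1 s2 s1^-1 s2^-1 s2^-1 s2^-1 s3^-1 s4^-1 s5 on 6 strands reduces by inverse Markov moves (closure unchanged at each step):
  Destabilize: the word has the form β·s5 where s5 occurs only as the final letter (β ∈ B_5); drop it and the last strand → 5 strands.
  Destabilize: the word has the form β·s4^-1 where s4^-1 occurs only as the final letter (β ∈ B_4); drop it and the last strand → 4 strands.
  Destabilize: the word has the form β·s3^-1 where s3^-1 occurs only as the final letter (β ∈ B_3); drop it and the last strand → 3 strands.
Reduced to β = s1^-1 s2 s1^-1 s2^-1 s2^-1 s2^-1 on 3 strands, 6 crossings.
Compute on β:
Braid: s1^-1 s2 s1^-1 s2^-1 s2^-1 s2^-1 on 3 strands, 6 crossings.
Writhe w = (#positive) - (#negative) = 1 - 5 = -4.
Computing the Kauffman bracket via state sum. There are 2^6 = 64 states.
Each crossing splits two ways (0=vertical, 1=horizontal). The state's weight is A^(#A-smoothings - #B-smoothings) * d^(loops - 1).
Tabulate the states by total A-exponent and number of loops L (A-exp: L × count):
  A^6: L=4 ×1
  A^4: L=3 ×6
  A^2: L=2 ×12, L=4 ×3
  A^0: L=1 ×9, L=3 ×10, L=5 ×1
  A^-2: L=2 ×12, L=4 ×3
  A^-4: L=1 ×2, L=3 ×4
  A^-6: L=2 ×1
Each group contributes A^e * Σ count * d^(L-1):
Powers of d = -A^2 - A^-2: d^2 = A^4 + 2 + A^-4; d^3 = -A^6 - 3*A^2 - 3*A^-2 - A^-6; d^4 = A^8 + 4*A^4 + 6 + 4*A^-4 + A^-8.
  A^6 * (d^3) = -A^12 - 3*A^8 - 3*A^4 - 1
  A^4 * (6*d^2) = 6*A^8 + 12*A^4 + 6
  A^2 * (12*d + 3*d^3) = -3*A^8 - 21*A^4 - 21 - 3*A^-4
  A^0 * (9 + 10*d^2 + d^4) = A^8 + 14*A^4 + 35 + 14*A^-4 + A^-8
  A^-2 * (12*d + 3*d^3) = -3*A^4 - 21 - 21*A^-4 - 3*A^-8
  A^-4 * (2 + 4*d^2) = 4 + 10*A^-4 + 4*A^-8
  A^-6 * (d) = -A^-4 - A^-8
Summing the groups: <K> = -A^12 + A^8 - A^4 + 2 - A^-4 + A^-8
Normalise by the writhe: (-A^3)^(-w) = (-A^3)^(4) = A^12, so f(A) = A^12 * <K> = -A^24 + A^20 - A^16 + 2*A^12 - A^8 + A^4.
Substitute A = t^(-1/4), i.e. A^e → t^(-e/4): V(t) = t^-1 - t^-2 + 2*t^-3 - t^-4 + t^-5 - t^-6

Answer: t^-1 - t^-2 + 2*t^-3 - t^-4 + t^-5 - t^-6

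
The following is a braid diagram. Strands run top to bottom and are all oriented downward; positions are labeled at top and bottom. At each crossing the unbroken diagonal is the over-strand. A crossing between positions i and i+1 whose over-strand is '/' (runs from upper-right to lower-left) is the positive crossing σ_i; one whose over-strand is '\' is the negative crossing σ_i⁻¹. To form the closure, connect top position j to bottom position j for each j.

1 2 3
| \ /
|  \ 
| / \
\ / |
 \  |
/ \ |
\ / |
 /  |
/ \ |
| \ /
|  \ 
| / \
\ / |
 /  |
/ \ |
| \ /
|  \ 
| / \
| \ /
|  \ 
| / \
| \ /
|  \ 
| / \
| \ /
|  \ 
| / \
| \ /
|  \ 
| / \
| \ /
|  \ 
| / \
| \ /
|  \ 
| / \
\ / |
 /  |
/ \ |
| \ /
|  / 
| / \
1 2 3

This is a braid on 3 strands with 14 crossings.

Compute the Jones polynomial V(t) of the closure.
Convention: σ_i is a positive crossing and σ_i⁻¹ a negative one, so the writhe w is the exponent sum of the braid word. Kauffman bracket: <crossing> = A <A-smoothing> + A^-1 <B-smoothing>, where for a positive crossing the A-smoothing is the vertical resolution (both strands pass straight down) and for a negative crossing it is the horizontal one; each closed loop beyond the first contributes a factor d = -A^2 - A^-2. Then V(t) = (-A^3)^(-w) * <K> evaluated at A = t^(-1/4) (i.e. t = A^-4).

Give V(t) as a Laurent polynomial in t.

t^-1 - t^-2 + 2*t^-3 - 2*t^-4 + 3*t^-5 - 3*t^-6 + 3*t^-7 - 3*t^-8 + 2*t^-9 - 2*t^-10 + t^-11

Derivation:
Reading the diagram top to bottom ('/'-over between positions i,i+1 = s_i, '\'-over = s_i^-1): braid word = s2^-1 s1^-1 s1 s2^-1 s1 s2^-1 s2^-1 s2^-1 s2^-1 s2^-1 s2^-1 s2^-1 s1 s2.
The presented braid s2^-1 s1^-1 s1 s2^-1 s1 s2^-1 s2^-1 s2^-1 s2^-1 s2^-1 s2^-1 s2^-1 s1 s2 on 3 strands reduces by inverse Markov moves (closure unchanged at each step):
  Deconjugate: the word is γ·β·γ⁻¹ with γ = s2^-1 s1^-1 (prefix) and γ⁻¹ = s1 s2 (suffix); strip both.
Reduced to β = s1 s2^-1 s1 s2^-1 s2^-1 s2^-1 s2^-1 s2^-1 s2^-1 s2^-1 on 3 strands, 10 crossings.
Compute on β:
Braid: s1 s2^-1 s1 s2^-1 s2^-1 s2^-1 s2^-1 s2^-1 s2^-1 s2^-1 on 3 strands, 10 crossings.
Writhe w = (#positive) - (#negative) = 2 - 8 = -6.
State-sum expansion of <K>. There are 2^10 = 1024 states.
Each crossing splits two ways (0=vertical, 1=horizontal). The state's weight is A^(#A-smoothings - #B-smoothings) * d^(loops - 1).
Tabulate the states by total A-exponent and number of loops L (A-exp: L × count):
  A^10: L=9 ×1
  A^8: L=8 ×10
  A^6: L=7 ×45
  A^4: L=6 ×119, L=8 ×1
  A^2: L=5 ×203, L=7 ×7
  A^0: L=4 ×231, L=6 ×21
  A^-2: L=3 ×175, L=5 ×35
  A^-4: L=2 ×85, L=4 ×35
  A^-6: L=1 ×23, L=3 ×22
  A^-8: L=2 ×10
  A^-10: L=3 ×1
Each group contributes A^e * Σ count * d^(L-1):
Powers of d = -A^2 - A^-2: d^2 = A^4 + 2 + A^-4; d^3 = -A^6 - 3*A^2 - 3*A^-2 - A^-6; d^4 = A^8 + 4*A^4 + 6 + 4*A^-4 + A^-8; d^5 = -A^10 - 5*A^6 - 10*A^2 - 10*A^-2 - 5*A^-6 - A^-10; d^6 = A^12 + 6*A^8 + 15*A^4 + 20 + 15*A^-4 + 6*A^-8 + A^-12; d^7 = -A^14 - 7*A^10 - 21*A^6 - 35*A^2 - 35*A^-2 - 21*A^-6 - 7*A^-10 - A^-14; d^8 = A^16 + 8*A^12 + 28*A^8 + 56*A^4 + 70 + 56*A^-4 + 28*A^-8 + 8*A^-12 + A^-16.
  A^10 * (d^8) = A^26 + 8*A^22 + 28*A^18 + 56*A^14 + 70*A^10 + 56*A^6 + 28*A^2 + 8*A^-2 + A^-6
  A^8 * (10*d^7) = -10*A^22 - 70*A^18 - 210*A^14 - 350*A^10 - 350*A^6 - 210*A^2 - 70*A^-2 - 10*A^-6
  A^6 * (45*d^6) = 45*A^18 + 270*A^14 + 675*A^10 + 900*A^6 + 675*A^2 + 270*A^-2 + 45*A^-6
  A^4 * (119*d^5 + d^7) = -A^18 - 126*A^14 - 616*A^10 - 1225*A^6 - 1225*A^2 - 616*A^-2 - 126*A^-6 - A^-10
  A^2 * (203*d^4 + 7*d^6) = 7*A^14 + 245*A^10 + 917*A^6 + 1358*A^2 + 917*A^-2 + 245*A^-6 + 7*A^-10
  A^0 * (231*d^3 + 21*d^5) = -21*A^10 - 336*A^6 - 903*A^2 - 903*A^-2 - 336*A^-6 - 21*A^-10
  A^-2 * (175*d^2 + 35*d^4) = 35*A^6 + 315*A^2 + 560*A^-2 + 315*A^-6 + 35*A^-10
  A^-4 * (85*d + 35*d^3) = -35*A^2 - 190*A^-2 - 190*A^-6 - 35*A^-10
  A^-6 * (23 + 22*d^2) = 22*A^-2 + 67*A^-6 + 22*A^-10
  A^-8 * (10*d) = -10*A^-6 - 10*A^-10
  A^-10 * (d^2) = A^-6 + 2*A^-10 + A^-14
Summing the groups: <K> = A^26 - 2*A^22 + 2*A^18 - 3*A^14 + 3*A^10 - 3*A^6 + 3*A^2 - 2*A^-2 + 2*A^-6 - A^-10 + A^-14
Normalise by the writhe: (-A^3)^(-w) = (-A^3)^(6) = A^18, so f(A) = A^18 * <K> = A^44 - 2*A^40 + 2*A^36 - 3*A^32 + 3*A^28 - 3*A^24 + 3*A^20 - 2*A^16 + 2*A^12 - A^8 + A^4.
Substitute A = t^(-1/4), i.e. A^e → t^(-e/4): V(t) = t^-1 - t^-2 + 2*t^-3 - 2*t^-4 + 3*t^-5 - 3*t^-6 + 3*t^-7 - 3*t^-8 + 2*t^-9 - 2*t^-10 + t^-11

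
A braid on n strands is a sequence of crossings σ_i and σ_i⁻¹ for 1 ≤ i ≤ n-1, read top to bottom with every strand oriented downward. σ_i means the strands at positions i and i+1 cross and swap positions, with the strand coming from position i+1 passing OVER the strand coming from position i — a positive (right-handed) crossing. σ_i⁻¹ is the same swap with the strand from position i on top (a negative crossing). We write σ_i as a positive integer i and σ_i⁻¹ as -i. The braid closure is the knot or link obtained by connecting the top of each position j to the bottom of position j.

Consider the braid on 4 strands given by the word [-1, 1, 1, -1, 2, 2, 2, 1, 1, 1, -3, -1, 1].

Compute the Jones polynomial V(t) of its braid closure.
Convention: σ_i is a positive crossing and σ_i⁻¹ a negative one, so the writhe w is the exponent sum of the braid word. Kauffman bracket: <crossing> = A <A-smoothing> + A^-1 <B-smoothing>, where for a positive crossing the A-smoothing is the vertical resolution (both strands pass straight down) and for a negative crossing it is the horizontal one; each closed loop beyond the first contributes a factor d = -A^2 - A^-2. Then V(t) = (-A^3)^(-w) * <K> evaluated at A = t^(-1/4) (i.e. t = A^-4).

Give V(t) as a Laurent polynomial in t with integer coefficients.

t^8 - 2*t^7 + t^6 - 2*t^5 + 2*t^4 + t^2

Derivation:
The presented braid s1^-1 s1 s1 s1^-1 s2 s2 s2 s1 s1 s1 s3^-1 s1^-1 s1 on 4 strands reduces by inverse Markov moves (closure unchanged at each step):
  Deconjugate: the word is γ·β·γ⁻¹ with γ = s1^-1 s1 (prefix) and γ⁻¹ = s1^-1 s1 (suffix); strip both.
  Destabilize: the word has the form β·s3^-1 where s3^-1 occurs only as the final letter (β ∈ B_3); drop it and the last strand → 3 strands.
Reduced to β = s1 s1^-1 s2 s2 s2 s1 s1 s1 on 3 strands, 8 crossings.
Compute on β:
First cancel adjacent σ_i σ_i⁻¹ pairs (Reidemeister II — same braid, same closure): s1 s1^-1 s2 s2 s2 s1 s1 s1 → s2 s2 s2 s1 s1 s1.
Braid: s2 s2 s2 s1 s1 s1 on 3 strands, 6 crossings.
Writhe w = (#positive) - (#negative) = 6 - 0 = 6.
Enumerate smoothing states for the bracket polynomial. There are 2^6 = 64 states.
Each crossing splits two ways (0=vertical, 1=horizontal). The state's weight is A^(#A-smoothings - #B-smoothings) * d^(loops - 1).
Tabulate the states by total A-exponent and number of loops L (A-exp: L × count):
  A^6: L=3 ×1
  A^4: L=2 ×6
  A^2: L=1 ×9, L=3 ×6
  A^0: L=2 ×18, L=4 ×2
  A^-2: L=3 ×15
  A^-4: L=4 ×6
  A^-6: L=5 ×1
Each group contributes A^e * Σ count * d^(L-1):
Powers of d = -A^2 - A^-2: d^2 = A^4 + 2 + A^-4; d^3 = -A^6 - 3*A^2 - 3*A^-2 - A^-6; d^4 = A^8 + 4*A^4 + 6 + 4*A^-4 + A^-8.
  A^6 * (d^2) = A^10 + 2*A^6 + A^2
  A^4 * (6*d) = -6*A^6 - 6*A^2
  A^2 * (9 + 6*d^2) = 6*A^6 + 21*A^2 + 6*A^-2
  A^0 * (18*d + 2*d^3) = -2*A^6 - 24*A^2 - 24*A^-2 - 2*A^-6
  A^-2 * (15*d^2) = 15*A^2 + 30*A^-2 + 15*A^-6
  A^-4 * (6*d^3) = -6*A^2 - 18*A^-2 - 18*A^-6 - 6*A^-10
  A^-6 * (d^4) = A^2 + 4*A^-2 + 6*A^-6 + 4*A^-10 + A^-14
Summing the groups: <K> = A^10 + 2*A^2 - 2*A^-2 + A^-6 - 2*A^-10 + A^-14
Normalise by the writhe: (-A^3)^(-w) = (-A^3)^(-6) = A^-18, so f(A) = A^-18 * <K> = A^-8 + 2*A^-16 - 2*A^-20 + A^-24 - 2*A^-28 + A^-32.
Substitute A = t^(-1/4), i.e. A^e → t^(-e/4): V(t) = t^8 - 2*t^7 + t^6 - 2*t^5 + 2*t^4 + t^2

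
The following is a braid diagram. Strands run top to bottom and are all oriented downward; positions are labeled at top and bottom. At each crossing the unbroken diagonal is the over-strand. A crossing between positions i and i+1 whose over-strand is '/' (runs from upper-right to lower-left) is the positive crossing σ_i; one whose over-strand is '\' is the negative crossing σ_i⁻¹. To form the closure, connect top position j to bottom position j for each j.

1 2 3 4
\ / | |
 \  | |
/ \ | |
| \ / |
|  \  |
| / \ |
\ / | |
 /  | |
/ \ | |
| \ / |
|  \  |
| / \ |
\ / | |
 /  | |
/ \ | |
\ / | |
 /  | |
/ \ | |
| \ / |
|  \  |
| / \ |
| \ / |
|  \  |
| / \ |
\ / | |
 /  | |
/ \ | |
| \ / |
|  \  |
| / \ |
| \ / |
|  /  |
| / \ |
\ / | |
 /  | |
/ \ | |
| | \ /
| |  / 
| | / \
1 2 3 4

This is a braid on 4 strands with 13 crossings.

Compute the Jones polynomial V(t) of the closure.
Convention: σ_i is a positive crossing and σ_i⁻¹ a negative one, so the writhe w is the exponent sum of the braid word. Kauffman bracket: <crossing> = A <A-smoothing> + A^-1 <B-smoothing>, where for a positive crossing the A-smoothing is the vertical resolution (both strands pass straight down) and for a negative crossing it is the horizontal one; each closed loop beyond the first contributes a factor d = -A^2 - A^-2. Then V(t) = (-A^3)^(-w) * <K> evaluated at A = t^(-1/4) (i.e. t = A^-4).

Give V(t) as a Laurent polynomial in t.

t^4 - 3*t^3 + 5*t^2 - 6*t + 7 - 6*t^-1 + 5*t^-2 - 3*t^-3 + t^-4

Derivation:
Reading the diagram top to bottom ('/'-over between positions i,i+1 = s_i, '\'-over = s_i^-1): braid word = s1^-1 s2^-1 s1 s2^-1 s1 s1 s2^-1 s2^-1 s1 s2^-1 s2 s1 s3.
The presented braid s1^-1 s2^-1 s1 s2^-1 s1 s1 s2^-1 s2^-1 s1 s2^-1 s2 s1 s3 on 4 strands reduces by inverse Markov moves (closure unchanged at each step):
  Destabilize: the word has the form β·s3 where s3 occurs only as the final letter (β ∈ B_3); drop it and the last strand → 3 strands.
  Deconjugate: the word is γ·β·γ⁻¹ with γ = s1^-1 s2^-1 (prefix) and γ⁻¹ = s2 s1 (suffix); strip both.
Reduced to β = s1 s2^-1 s1 s1 s2^-1 s2^-1 s1 s2^-1 on 3 strands, 8 crossings.
Compute on β:
Braid: s1 s2^-1 s1 s1 s2^-1 s2^-1 s1 s2^-1 on 3 strands, 8 crossings.
Writhe w = (#positive) - (#negative) = 4 - 4 = 0.
Computing the Kauffman bracket via state sum. There are 2^8 = 256 states.
For each crossing: s=0 is the vertical smoothing, s=1 horizontal. Crossing k contributes A^(sign_k * (1 - 2*s_k)); loop factor d = -A^2 - A^-2.
Tabulate the states by total A-exponent and number of loops L (A-exp: L × count):
  A^8: L=5 ×1
  A^6: L=4 ×8
  A^4: L=3 ×27, L=5 ×1
  A^2: L=2 ×47, L=4 ×9
  A^0: L=1 ×37, L=3 ×32, L=5 ×1
  A^-2: L=2 ×47, L=4 ×9
  A^-4: L=3 ×27, L=5 ×1
  A^-6: L=4 ×8
  A^-8: L=5 ×1
Each group contributes A^e * Σ count * d^(L-1):
Powers of d = -A^2 - A^-2: d^2 = A^4 + 2 + A^-4; d^3 = -A^6 - 3*A^2 - 3*A^-2 - A^-6; d^4 = A^8 + 4*A^4 + 6 + 4*A^-4 + A^-8.
  A^8 * (d^4) = A^16 + 4*A^12 + 6*A^8 + 4*A^4 + 1
  A^6 * (8*d^3) = -8*A^12 - 24*A^8 - 24*A^4 - 8
  A^4 * (27*d^2 + d^4) = A^12 + 31*A^8 + 60*A^4 + 31 + A^-4
  A^2 * (47*d + 9*d^3) = -9*A^8 - 74*A^4 - 74 - 9*A^-4
  A^0 * (37 + 32*d^2 + d^4) = A^8 + 36*A^4 + 107 + 36*A^-4 + A^-8
  A^-2 * (47*d + 9*d^3) = -9*A^4 - 74 - 74*A^-4 - 9*A^-8
  A^-4 * (27*d^2 + d^4) = A^4 + 31 + 60*A^-4 + 31*A^-8 + A^-12
  A^-6 * (8*d^3) = -8 - 24*A^-4 - 24*A^-8 - 8*A^-12
  A^-8 * (d^4) = 1 + 4*A^-4 + 6*A^-8 + 4*A^-12 + A^-16
Summing the groups: <K> = A^16 - 3*A^12 + 5*A^8 - 6*A^4 + 7 - 6*A^-4 + 5*A^-8 - 3*A^-12 + A^-16
Normalise by the writhe: (-A^3)^(-w) = (-A^3)^(0) = 1, so f(A) = 1 * <K> = A^16 - 3*A^12 + 5*A^8 - 6*A^4 + 7 - 6*A^-4 + 5*A^-8 - 3*A^-12 + A^-16.
Substitute A = t^(-1/4), i.e. A^e → t^(-e/4): V(t) = t^4 - 3*t^3 + 5*t^2 - 6*t + 7 - 6*t^-1 + 5*t^-2 - 3*t^-3 + t^-4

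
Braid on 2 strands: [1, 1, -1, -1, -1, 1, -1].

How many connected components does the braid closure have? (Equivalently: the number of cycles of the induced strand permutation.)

Track the strand permutation on 2 strands, starting from identity.
  step 1: s1 swaps positions 1,2 -> [2 1]
  step 2: s1 swaps positions 1,2 -> [1 2]
  step 3: s1^-1 swaps positions 1,2 -> [2 1]
  step 4: s1^-1 swaps positions 1,2 -> [1 2]
  step 5: s1^-1 swaps positions 1,2 -> [2 1]
  step 6: s1 swaps positions 1,2 -> [1 2]
  step 7: s1^-1 swaps positions 1,2 -> [2 1]
Final permutation (position -> original strand): [2 1]
Closure components = cycle count of this permutation = 1.

Answer: 1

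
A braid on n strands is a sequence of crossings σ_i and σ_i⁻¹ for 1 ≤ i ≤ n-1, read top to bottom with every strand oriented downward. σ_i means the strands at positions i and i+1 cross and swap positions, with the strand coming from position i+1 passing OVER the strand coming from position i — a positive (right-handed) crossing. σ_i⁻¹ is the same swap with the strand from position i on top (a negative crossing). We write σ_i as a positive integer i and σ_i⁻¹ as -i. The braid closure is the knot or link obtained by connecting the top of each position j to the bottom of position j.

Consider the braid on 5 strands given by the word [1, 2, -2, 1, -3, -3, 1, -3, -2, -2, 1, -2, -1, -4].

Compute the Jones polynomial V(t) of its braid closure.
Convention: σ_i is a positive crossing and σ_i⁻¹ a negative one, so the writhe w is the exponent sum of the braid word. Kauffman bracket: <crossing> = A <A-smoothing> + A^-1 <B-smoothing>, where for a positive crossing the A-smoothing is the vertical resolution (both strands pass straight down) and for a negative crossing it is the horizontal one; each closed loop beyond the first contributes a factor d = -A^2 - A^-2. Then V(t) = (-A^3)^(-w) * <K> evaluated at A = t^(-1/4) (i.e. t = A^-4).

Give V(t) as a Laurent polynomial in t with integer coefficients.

-t^2 + 2*t - 3 + 6*t^-1 - 6*t^-2 + 7*t^-3 - 6*t^-4 + 4*t^-5 - 3*t^-6 + t^-7

Derivation:
The presented braid s1 s2 s2^-1 s1 s3^-1 s3^-1 s1 s3^-1 s2^-1 s2^-1 s1 s2^-1 s1^-1 s4^-1 on 5 strands reduces by inverse Markov moves (closure unchanged at each step):
  Destabilize: the word has the form β·s4^-1 where s4^-1 occurs only as the final letter (β ∈ B_4); drop it and the last strand → 4 strands.
  Deconjugate: the word is γ·β·γ⁻¹ with γ = s1 s2 (prefix) and γ⁻¹ = s2^-1 s1^-1 (suffix); strip both.
Reduced to β = s2^-1 s1 s3^-1 s3^-1 s1 s3^-1 s2^-1 s2^-1 s1 on 4 strands, 9 crossings.
Compute on β:
Braid: s2^-1 s1 s3^-1 s3^-1 s1 s3^-1 s2^-1 s2^-1 s1 on 4 strands, 9 crossings.
Writhe w = (#positive) - (#negative) = 3 - 6 = -3.
Computing the Kauffman bracket via state sum. There are 2^9 = 512 states.
Each crossing splits two ways (0=vertical, 1=horizontal). The state's weight is A^(#A-smoothings - #B-smoothings) * d^(loops - 1).
Tabulate the states by total A-exponent and number of loops L (A-exp: L × count):
  A^9: L=6 ×1
  A^7: L=5 ×9
  A^5: L=4 ×35, L=6 ×1
  A^3: L=3 ×73, L=5 ×11
  A^1: L=2 ×81, L=4 ×44, L=6 ×1
  A^-1: L=1 ×39, L=3 ×77, L=5 ×10
  A^-3: L=2 ×55, L=4 ×28, L=6 ×1
  A^-5: L=3 ×32, L=5 ×4
  A^-7: L=4 ×9
  A^-9: L=5 ×1
Each group contributes A^e * Σ count * d^(L-1):
Powers of d = -A^2 - A^-2: d^2 = A^4 + 2 + A^-4; d^3 = -A^6 - 3*A^2 - 3*A^-2 - A^-6; d^4 = A^8 + 4*A^4 + 6 + 4*A^-4 + A^-8; d^5 = -A^10 - 5*A^6 - 10*A^2 - 10*A^-2 - 5*A^-6 - A^-10.
  A^9 * (d^5) = -A^19 - 5*A^15 - 10*A^11 - 10*A^7 - 5*A^3 - A^-1
  A^7 * (9*d^4) = 9*A^15 + 36*A^11 + 54*A^7 + 36*A^3 + 9*A^-1
  A^5 * (35*d^3 + d^5) = -A^15 - 40*A^11 - 115*A^7 - 115*A^3 - 40*A^-1 - A^-5
  A^3 * (73*d^2 + 11*d^4) = 11*A^11 + 117*A^7 + 212*A^3 + 117*A^-1 + 11*A^-5
  A^1 * (81*d + 44*d^3 + d^5) = -A^11 - 49*A^7 - 223*A^3 - 223*A^-1 - 49*A^-5 - A^-9
  A^-1 * (39 + 77*d^2 + 10*d^4) = 10*A^7 + 117*A^3 + 253*A^-1 + 117*A^-5 + 10*A^-9
  A^-3 * (55*d + 28*d^3 + d^5) = -A^7 - 33*A^3 - 149*A^-1 - 149*A^-5 - 33*A^-9 - A^-13
  A^-5 * (32*d^2 + 4*d^4) = 4*A^3 + 48*A^-1 + 88*A^-5 + 48*A^-9 + 4*A^-13
  A^-7 * (9*d^3) = -9*A^-1 - 27*A^-5 - 27*A^-9 - 9*A^-13
  A^-9 * (d^4) = A^-1 + 4*A^-5 + 6*A^-9 + 4*A^-13 + A^-17
Summing the groups: <K> = -A^19 + 3*A^15 - 4*A^11 + 6*A^7 - 7*A^3 + 6*A^-1 - 6*A^-5 + 3*A^-9 - 2*A^-13 + A^-17
Normalise by the writhe: (-A^3)^(-w) = (-A^3)^(3) = -A^9, so f(A) = -A^9 * <K> = A^28 - 3*A^24 + 4*A^20 - 6*A^16 + 7*A^12 - 6*A^8 + 6*A^4 - 3 + 2*A^-4 - A^-8.
Substitute A = t^(-1/4), i.e. A^e → t^(-e/4): V(t) = -t^2 + 2*t - 3 + 6*t^-1 - 6*t^-2 + 7*t^-3 - 6*t^-4 + 4*t^-5 - 3*t^-6 + t^-7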